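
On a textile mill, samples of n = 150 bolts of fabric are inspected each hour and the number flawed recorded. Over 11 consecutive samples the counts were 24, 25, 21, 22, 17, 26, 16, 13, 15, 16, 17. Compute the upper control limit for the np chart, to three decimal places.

p̄ = Σdᵢ / (k·n) = 212 / (11 × 150) = 0.12848
UCL = np̄ + 3·√(np̄(1−p̄)) = 19.2727 + 3 × √(19.2727×0.87152) = 19.2727 + 3 × 4.0984 = 31.5678

31.568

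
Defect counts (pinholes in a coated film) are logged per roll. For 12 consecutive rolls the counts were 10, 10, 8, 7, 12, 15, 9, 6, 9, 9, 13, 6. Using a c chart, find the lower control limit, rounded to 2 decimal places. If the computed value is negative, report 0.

0.25

c̄ = (10 + 10 + 8 + 7 + 12 + 15 + 9 + 6 + 9 + 9 + 13 + 6) / 12 = 114 / 12 = 9.5000
LCL = c̄ − 3√c̄ = 9.5000 − 3 × 3.0822 = 0.2534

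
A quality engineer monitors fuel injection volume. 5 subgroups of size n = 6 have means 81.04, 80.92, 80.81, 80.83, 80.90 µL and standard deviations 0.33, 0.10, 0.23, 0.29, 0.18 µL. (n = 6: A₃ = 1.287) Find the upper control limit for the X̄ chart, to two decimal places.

81.19

X̄̄ = (81.04 + 80.92 + 80.81 + 80.83 + 80.90) / 5 = 80.9000
s̄ = (0.33 + 0.10 + 0.23 + 0.29 + 0.18) / 5 = 0.2260
UCL = X̄̄ + A₃·s̄ = 80.9000 + 1.287 × 0.2260 = 81.1909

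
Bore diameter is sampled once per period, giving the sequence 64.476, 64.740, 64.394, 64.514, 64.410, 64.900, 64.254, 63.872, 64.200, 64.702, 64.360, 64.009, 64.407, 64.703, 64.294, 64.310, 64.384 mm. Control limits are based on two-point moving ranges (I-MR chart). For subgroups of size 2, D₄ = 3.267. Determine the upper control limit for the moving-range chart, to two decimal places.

1.03

Moving ranges: 0.264, 0.346, 0.120, 0.104, 0.490, 0.646, 0.382, 0.328, 0.502, 0.342, 0.351, 0.398, 0.296, 0.409, 0.016, 0.074; M̄R̄ = 5.0680 / 16 = 0.3167
UCL_MR = D₄·M̄R̄ = 3.267 × 0.3167 = 1.0348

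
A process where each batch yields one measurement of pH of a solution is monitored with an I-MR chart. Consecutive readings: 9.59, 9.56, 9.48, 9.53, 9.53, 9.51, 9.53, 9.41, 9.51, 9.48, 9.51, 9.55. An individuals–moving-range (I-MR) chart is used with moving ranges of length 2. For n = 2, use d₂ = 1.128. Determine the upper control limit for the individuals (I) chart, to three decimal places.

X̄ = (9.59 + 9.56 + 9.48 + 9.53 + 9.53 + 9.51 + 9.53 + 9.41 + 9.51 + 9.48 + 9.51 + 9.55) / 12 = 9.5158
Moving ranges: 0.03, 0.08, 0.05, 0.00, 0.02, 0.02, 0.12, 0.10, 0.03, 0.03, 0.04; M̄R̄ = 0.5200 / 11 = 0.0473
UCL = X̄ + 3·M̄R̄/d₂ = 9.5158 + 3 × 0.0473 / 1.128 = 9.6416

9.642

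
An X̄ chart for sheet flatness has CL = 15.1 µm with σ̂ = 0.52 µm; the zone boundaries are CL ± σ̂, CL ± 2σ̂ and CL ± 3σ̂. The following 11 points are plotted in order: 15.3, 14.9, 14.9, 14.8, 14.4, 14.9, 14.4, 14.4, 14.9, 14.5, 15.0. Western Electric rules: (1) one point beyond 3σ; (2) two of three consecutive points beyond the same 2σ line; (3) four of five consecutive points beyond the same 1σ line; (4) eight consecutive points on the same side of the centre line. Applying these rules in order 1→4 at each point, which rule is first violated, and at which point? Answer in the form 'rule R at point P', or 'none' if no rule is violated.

rule 4 at point 9

Zone of each point (C = within 1σ̂, B = 1σ̂–2σ̂, A = 2σ̂–3σ̂, * = beyond 3σ̂; sign = side of CL): 1:+C, 2:-C, 3:-C, 4:-C, 5:-B, 6:-C, 7:-B, 8:-B, 9:-C, 10:-B, 11:-C
Rule 4 (eight consecutive points on the same side of the centre line) is satisfied at point 9.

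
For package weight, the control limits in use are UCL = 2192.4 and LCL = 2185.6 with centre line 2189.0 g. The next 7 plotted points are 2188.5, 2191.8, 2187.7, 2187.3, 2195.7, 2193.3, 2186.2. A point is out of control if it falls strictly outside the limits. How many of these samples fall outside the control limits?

2

Compare each point to [2185.6, 2192.4]: sample 5 = 2195.7 > UCL; sample 6 = 2193.3 > UCL.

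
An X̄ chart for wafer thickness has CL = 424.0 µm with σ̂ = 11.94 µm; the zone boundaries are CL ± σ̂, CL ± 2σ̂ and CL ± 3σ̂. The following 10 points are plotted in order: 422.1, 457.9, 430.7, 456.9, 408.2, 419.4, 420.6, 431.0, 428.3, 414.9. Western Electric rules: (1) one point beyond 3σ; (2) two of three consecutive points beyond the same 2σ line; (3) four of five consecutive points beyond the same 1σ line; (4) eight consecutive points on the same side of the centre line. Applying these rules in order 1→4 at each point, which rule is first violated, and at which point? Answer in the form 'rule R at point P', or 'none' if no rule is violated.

Zone of each point (C = within 1σ̂, B = 1σ̂–2σ̂, A = 2σ̂–3σ̂, * = beyond 3σ̂; sign = side of CL): 1:-C, 2:+A, 3:+C, 4:+A, 5:-B, 6:-C, 7:-C, 8:+C, 9:+C, 10:-C
Rule 2 (two of three consecutive points beyond the same 2σ limit) is satisfied at point 4.

rule 2 at point 4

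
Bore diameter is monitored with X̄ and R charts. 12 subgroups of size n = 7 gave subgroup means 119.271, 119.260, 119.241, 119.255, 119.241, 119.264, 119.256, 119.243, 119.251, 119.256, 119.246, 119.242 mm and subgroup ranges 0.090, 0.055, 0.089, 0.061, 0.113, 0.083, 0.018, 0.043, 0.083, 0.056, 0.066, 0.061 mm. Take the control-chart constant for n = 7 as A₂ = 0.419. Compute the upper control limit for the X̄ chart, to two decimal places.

119.28

X̄̄ = (119.271 + 119.260 + 119.241 + 119.255 + 119.241 + 119.264 + 119.256 + 119.243 + 119.251 + 119.256 + 119.246 + 119.242) / 12 = 1431.0260 / 12 = 119.2522
R̄ = (0.090 + 0.055 + 0.089 + 0.061 + 0.113 + 0.083 + 0.018 + 0.043 + 0.083 + 0.056 + 0.066 + 0.061) / 12 = 0.8180 / 12 = 0.0682
UCL = X̄̄ + A₂·R̄ = 119.2522 + 0.419 × 0.0682 = 119.2807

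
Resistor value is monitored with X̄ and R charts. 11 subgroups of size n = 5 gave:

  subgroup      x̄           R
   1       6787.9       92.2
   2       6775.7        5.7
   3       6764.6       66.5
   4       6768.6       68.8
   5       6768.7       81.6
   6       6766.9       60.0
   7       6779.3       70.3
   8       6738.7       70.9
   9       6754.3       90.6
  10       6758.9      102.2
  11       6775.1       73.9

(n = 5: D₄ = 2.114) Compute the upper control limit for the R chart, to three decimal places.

R̄ = (92.2 + 5.7 + 66.5 + 68.8 + 81.6 + 60.0 + 70.3 + 70.9 + 90.6 + 102.2 + 73.9) / 11 = 782.7000 / 11 = 71.1545
UCL_R = D₄·R̄ = 2.114 × 71.1545 = 150.4207

150.421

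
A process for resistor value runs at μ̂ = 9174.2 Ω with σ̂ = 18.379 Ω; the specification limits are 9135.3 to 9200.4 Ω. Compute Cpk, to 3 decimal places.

Cpu = (USL − μ̂) / (3σ̂) = (9200.4 − 9174.2) / (3 × 18.379) = 0.4752; Cpl = (μ̂ − LSL) / (3σ̂) = (9174.2 − 9135.3) / (3 × 18.379) = 0.7055; Cpk = min(Cpu, Cpl) = 0.4752

0.475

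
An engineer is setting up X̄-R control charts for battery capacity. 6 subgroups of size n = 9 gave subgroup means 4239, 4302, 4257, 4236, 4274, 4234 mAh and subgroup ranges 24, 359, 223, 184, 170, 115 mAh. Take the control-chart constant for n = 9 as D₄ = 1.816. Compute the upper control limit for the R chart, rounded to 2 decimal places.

R̄ = (24 + 359 + 223 + 184 + 170 + 115) / 6 = 1075.0000 / 6 = 179.1667
UCL_R = D₄·R̄ = 1.816 × 179.1667 = 325.3667

325.37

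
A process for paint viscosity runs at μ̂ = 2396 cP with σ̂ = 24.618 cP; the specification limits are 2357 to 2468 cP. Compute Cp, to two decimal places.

0.75

Cp = (USL − LSL) / (6σ̂) = (2468 − 2357) / (6 × 24.618) = 111.0000 / 147.7080 = 0.7515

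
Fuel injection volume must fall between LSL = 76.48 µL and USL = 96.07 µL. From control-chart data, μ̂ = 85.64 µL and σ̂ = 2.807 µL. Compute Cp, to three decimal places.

1.163

Cp = (USL − LSL) / (6σ̂) = (96.07 − 76.48) / (6 × 2.807) = 19.5900 / 16.8420 = 1.1632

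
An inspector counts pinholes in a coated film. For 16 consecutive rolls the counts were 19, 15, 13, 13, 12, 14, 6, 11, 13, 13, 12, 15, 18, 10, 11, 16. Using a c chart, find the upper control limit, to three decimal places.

c̄ = (19 + 15 + 13 + 13 + 12 + 14 + 6 + 11 + 13 + 13 + 12 + 15 + 18 + 10 + 11 + 16) / 16 = 211 / 16 = 13.1875
UCL = c̄ + 3√c̄ = 13.1875 + 3 × √13.1875 = 13.1875 + 3 × 3.6315 = 24.0819

24.082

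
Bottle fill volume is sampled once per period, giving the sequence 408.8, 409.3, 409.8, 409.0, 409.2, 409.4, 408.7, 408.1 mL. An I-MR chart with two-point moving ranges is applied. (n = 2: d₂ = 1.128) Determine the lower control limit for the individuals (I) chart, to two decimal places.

407.71

X̄ = (408.8 + 409.3 + 409.8 + 409.0 + 409.2 + 409.4 + 408.7 + 408.1) / 8 = 409.0375
Moving ranges: 0.5, 0.5, 0.8, 0.2, 0.2, 0.7, 0.6; M̄R̄ = 3.5000 / 7 = 0.5000
LCL = X̄ − 3·M̄R̄/d₂ = 409.0375 − 3 × 0.5000 / 1.128 = 407.7077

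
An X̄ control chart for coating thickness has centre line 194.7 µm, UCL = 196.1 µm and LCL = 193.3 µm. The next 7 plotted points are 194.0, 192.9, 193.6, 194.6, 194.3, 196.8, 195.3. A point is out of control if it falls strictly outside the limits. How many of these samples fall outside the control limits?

Compare each point to [193.3, 196.1]: sample 2 = 192.9 < LCL; sample 6 = 196.8 > UCL.

2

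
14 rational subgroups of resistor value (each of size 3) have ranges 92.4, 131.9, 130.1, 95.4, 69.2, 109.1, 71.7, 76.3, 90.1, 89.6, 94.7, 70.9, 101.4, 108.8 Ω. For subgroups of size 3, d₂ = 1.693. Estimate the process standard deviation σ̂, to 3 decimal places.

56.181

R̄ = (92.4 + 131.9 + 130.1 + 95.4 + 69.2 + 109.1 + 71.7 + 76.3 + 90.1 + 89.6 + 94.7 + 70.9 + 101.4 + 108.8) / 14 = 95.1143
σ̂ = R̄ / d₂ = 95.1143 / 1.693 = 56.1809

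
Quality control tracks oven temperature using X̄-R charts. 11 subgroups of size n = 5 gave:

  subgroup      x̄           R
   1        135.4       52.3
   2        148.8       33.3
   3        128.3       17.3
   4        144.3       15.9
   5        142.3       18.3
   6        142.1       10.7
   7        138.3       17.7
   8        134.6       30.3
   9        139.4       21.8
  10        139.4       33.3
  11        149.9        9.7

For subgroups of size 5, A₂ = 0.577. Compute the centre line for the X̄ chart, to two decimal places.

X̄̄ = (135.4 + 148.8 + 128.3 + 144.3 + 142.3 + 142.1 + 138.3 + 134.6 + 139.4 + 139.4 + 149.9) / 11 = 1542.8000 / 11 = 140.2545
CL = X̄̄ = 140.2545

140.25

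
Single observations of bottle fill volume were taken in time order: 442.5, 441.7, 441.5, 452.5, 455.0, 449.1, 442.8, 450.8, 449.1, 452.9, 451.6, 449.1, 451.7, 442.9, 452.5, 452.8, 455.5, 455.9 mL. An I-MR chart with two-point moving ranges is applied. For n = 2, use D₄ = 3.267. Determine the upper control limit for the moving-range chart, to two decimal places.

Moving ranges: 0.8, 0.2, 11.0, 2.5, 5.9, 6.3, 8.0, 1.7, 3.8, 1.3, 2.5, 2.6, 8.8, 9.6, 0.3, 2.7, 0.4; M̄R̄ = 68.4000 / 17 = 4.0235
UCL_MR = D₄·M̄R̄ = 3.267 × 4.0235 = 13.1449

13.14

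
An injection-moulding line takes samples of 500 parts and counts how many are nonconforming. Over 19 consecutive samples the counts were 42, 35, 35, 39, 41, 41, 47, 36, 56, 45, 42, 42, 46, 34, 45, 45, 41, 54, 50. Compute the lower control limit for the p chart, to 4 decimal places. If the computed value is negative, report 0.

p̄ = Σdᵢ / (k·n) = 816 / (19 × 500) = 0.08589
LCL = p̄ − 3·√(p̄(1−p̄)/n) = 0.08589 − 3 × 0.01253 = 0.04830

0.0483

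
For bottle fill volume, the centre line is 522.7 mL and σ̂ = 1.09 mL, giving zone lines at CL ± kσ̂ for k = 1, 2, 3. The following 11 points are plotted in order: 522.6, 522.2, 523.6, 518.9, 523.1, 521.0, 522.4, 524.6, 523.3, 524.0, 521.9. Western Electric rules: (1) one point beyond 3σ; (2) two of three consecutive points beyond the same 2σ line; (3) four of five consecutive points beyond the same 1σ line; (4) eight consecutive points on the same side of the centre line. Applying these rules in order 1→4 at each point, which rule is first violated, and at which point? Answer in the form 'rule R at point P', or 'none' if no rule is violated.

Zone of each point (C = within 1σ̂, B = 1σ̂–2σ̂, A = 2σ̂–3σ̂, * = beyond 3σ̂; sign = side of CL): 1:-C, 2:-C, 3:+C, 4:-*, 5:+C, 6:-B, 7:-C, 8:+B, 9:+C, 10:+B, 11:-C
Rule 1 (one point beyond the 3σ limits) is satisfied at point 4.

rule 1 at point 4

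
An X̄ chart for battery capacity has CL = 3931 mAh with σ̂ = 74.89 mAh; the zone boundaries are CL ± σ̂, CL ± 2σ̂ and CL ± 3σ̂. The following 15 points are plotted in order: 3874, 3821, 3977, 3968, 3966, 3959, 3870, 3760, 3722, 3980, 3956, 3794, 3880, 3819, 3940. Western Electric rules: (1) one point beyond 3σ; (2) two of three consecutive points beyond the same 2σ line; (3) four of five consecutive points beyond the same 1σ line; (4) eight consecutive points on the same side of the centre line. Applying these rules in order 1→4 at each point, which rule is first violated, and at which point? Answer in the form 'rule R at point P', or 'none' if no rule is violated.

rule 2 at point 9

Zone of each point (C = within 1σ̂, B = 1σ̂–2σ̂, A = 2σ̂–3σ̂, * = beyond 3σ̂; sign = side of CL): 1:-C, 2:-B, 3:+C, 4:+C, 5:+C, 6:+C, 7:-C, 8:-A, 9:-A, 10:+C, 11:+C, 12:-B, 13:-C, 14:-B, 15:+C
Rule 2 (two of three consecutive points beyond the same 2σ limit) is satisfied at point 9.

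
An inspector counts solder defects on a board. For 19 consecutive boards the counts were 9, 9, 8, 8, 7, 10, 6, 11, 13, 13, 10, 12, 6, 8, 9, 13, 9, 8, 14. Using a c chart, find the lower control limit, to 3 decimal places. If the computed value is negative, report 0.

c̄ = (9 + 9 + 8 + 8 + 7 + 10 + 6 + 11 + 13 + 13 + 10 + 12 + 6 + 8 + 9 + 13 + 9 + 8 + 14) / 19 = 183 / 19 = 9.6316
LCL = c̄ − 3√c̄ = 9.6316 − 3 × 3.1035 = 0.3211

0.321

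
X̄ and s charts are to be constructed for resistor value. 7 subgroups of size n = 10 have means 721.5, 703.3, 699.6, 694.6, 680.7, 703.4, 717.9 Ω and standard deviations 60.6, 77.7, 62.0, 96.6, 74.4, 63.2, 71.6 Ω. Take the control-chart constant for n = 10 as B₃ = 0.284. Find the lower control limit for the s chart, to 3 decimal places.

20.533

s̄ = (60.6 + 77.7 + 62.0 + 96.6 + 74.4 + 63.2 + 71.6) / 7 = 72.3000
LCL_s = B₃·s̄ = 0.284 × 72.3000 = 20.5332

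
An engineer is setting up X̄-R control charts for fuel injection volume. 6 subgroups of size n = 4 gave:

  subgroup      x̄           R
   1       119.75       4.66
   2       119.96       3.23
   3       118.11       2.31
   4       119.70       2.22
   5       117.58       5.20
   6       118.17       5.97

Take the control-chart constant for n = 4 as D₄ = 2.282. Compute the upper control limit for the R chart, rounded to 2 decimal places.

8.97

R̄ = (4.66 + 3.23 + 2.31 + 2.22 + 5.20 + 5.97) / 6 = 23.5900 / 6 = 3.9317
UCL_R = D₄·R̄ = 2.282 × 3.9317 = 8.9721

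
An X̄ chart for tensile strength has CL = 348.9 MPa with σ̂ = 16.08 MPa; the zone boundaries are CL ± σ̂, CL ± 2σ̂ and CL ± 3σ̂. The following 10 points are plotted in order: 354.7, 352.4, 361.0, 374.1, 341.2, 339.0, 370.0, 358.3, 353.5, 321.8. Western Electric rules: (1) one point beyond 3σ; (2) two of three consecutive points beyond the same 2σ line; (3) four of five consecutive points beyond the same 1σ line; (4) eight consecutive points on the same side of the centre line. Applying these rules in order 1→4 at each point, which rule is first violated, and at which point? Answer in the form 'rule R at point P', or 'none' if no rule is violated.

Zone of each point (C = within 1σ̂, B = 1σ̂–2σ̂, A = 2σ̂–3σ̂, * = beyond 3σ̂; sign = side of CL): 1:+C, 2:+C, 3:+C, 4:+B, 5:-C, 6:-C, 7:+B, 8:+C, 9:+C, 10:-B
No rule fires across all 10 points.

none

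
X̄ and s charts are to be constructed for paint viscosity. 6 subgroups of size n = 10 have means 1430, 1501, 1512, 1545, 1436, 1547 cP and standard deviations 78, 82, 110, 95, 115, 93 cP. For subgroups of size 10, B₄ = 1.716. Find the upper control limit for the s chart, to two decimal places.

163.88

s̄ = (78 + 82 + 110 + 95 + 115 + 93) / 6 = 95.5000
UCL_s = B₄·s̄ = 1.716 × 95.5000 = 163.8780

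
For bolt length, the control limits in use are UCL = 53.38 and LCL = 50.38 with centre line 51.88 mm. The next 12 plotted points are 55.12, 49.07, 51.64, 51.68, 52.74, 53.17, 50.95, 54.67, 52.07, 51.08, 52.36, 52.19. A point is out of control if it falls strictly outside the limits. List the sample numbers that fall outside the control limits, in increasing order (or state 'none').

Compare each point to [50.38, 53.38]: sample 1 = 55.12 > UCL; sample 2 = 49.07 < LCL; sample 8 = 54.67 > UCL.

1, 2, 8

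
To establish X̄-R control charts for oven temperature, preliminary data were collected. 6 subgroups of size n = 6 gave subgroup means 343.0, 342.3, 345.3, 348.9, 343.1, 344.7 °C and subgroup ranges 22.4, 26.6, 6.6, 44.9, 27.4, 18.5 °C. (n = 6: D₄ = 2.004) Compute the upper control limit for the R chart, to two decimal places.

48.90

R̄ = (22.4 + 26.6 + 6.6 + 44.9 + 27.4 + 18.5) / 6 = 146.4000 / 6 = 24.4000
UCL_R = D₄·R̄ = 2.004 × 24.4000 = 48.8976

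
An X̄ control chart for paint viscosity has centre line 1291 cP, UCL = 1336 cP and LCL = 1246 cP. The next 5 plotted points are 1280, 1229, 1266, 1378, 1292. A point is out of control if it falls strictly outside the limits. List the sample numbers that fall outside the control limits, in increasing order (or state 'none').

2, 4

Compare each point to [1246, 1336]: sample 2 = 1229 < LCL; sample 4 = 1378 > UCL.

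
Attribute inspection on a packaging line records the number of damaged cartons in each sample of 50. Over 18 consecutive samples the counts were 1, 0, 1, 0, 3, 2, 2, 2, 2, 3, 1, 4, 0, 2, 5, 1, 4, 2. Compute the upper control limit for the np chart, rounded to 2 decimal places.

6.05

p̄ = Σdᵢ / (k·n) = 35 / (18 × 50) = 0.03889
UCL = np̄ + 3·√(np̄(1−p̄)) = 1.9444 + 3 × √(1.9444×0.96111) = 1.9444 + 3 × 1.3671 = 6.0456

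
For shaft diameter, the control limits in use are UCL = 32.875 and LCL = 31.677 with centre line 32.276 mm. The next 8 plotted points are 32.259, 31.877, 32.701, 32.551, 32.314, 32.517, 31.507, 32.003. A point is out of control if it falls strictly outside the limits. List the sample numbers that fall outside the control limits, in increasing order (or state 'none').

Compare each point to [31.677, 32.875]: sample 7 = 31.507 < LCL.

7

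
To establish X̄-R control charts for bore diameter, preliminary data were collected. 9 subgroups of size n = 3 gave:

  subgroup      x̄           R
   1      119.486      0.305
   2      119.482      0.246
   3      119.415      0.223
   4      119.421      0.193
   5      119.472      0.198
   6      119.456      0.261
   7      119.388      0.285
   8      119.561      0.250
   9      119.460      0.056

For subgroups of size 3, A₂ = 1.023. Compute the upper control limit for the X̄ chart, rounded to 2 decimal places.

119.69

X̄̄ = (119.486 + 119.482 + 119.415 + 119.421 + 119.472 + 119.456 + 119.388 + 119.561 + 119.460) / 9 = 1075.1410 / 9 = 119.4601
R̄ = (0.305 + 0.246 + 0.223 + 0.193 + 0.198 + 0.261 + 0.285 + 0.250 + 0.056) / 9 = 2.0170 / 9 = 0.2241
UCL = X̄̄ + A₂·R̄ = 119.4601 + 1.023 × 0.2241 = 119.6894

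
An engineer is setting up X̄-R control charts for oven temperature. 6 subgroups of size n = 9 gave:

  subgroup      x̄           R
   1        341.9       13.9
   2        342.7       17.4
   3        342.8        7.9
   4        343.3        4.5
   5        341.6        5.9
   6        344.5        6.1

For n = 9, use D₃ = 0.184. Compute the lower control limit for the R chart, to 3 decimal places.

R̄ = (13.9 + 17.4 + 7.9 + 4.5 + 5.9 + 6.1) / 6 = 55.7000 / 6 = 9.2833
LCL_R = D₃·R̄ = 0.184 × 9.2833 = 1.7081

1.708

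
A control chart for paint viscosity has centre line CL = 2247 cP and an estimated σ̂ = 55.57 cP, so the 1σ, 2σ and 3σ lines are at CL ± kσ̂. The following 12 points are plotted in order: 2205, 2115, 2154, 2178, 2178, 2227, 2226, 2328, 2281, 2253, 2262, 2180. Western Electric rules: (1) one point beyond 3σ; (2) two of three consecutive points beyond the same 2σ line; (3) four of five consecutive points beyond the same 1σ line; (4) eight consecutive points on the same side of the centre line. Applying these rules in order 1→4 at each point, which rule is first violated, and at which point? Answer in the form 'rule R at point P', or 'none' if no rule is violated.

rule 3 at point 5

Zone of each point (C = within 1σ̂, B = 1σ̂–2σ̂, A = 2σ̂–3σ̂, * = beyond 3σ̂; sign = side of CL): 1:-C, 2:-A, 3:-B, 4:-B, 5:-B, 6:-C, 7:-C, 8:+B, 9:+C, 10:+C, 11:+C, 12:-B
Rule 3 (four of five consecutive points beyond the same 1σ limit) is satisfied at point 5.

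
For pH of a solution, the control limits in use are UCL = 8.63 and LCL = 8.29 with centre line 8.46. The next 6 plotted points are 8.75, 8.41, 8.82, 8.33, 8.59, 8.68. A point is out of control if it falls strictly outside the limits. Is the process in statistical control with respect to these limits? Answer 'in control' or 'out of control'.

out of control

Compare each point to [8.29, 8.63]: sample 1 = 8.75 > UCL; sample 3 = 8.82 > UCL; sample 6 = 8.68 > UCL.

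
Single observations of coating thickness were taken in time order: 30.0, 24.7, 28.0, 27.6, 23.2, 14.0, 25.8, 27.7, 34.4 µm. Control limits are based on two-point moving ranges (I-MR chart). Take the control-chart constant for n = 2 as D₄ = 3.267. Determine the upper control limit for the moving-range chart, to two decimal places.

17.56

Moving ranges: 5.3, 3.3, 0.4, 4.4, 9.2, 11.8, 1.9, 6.7; M̄R̄ = 43.0000 / 8 = 5.3750
UCL_MR = D₄·M̄R̄ = 3.267 × 5.3750 = 17.5601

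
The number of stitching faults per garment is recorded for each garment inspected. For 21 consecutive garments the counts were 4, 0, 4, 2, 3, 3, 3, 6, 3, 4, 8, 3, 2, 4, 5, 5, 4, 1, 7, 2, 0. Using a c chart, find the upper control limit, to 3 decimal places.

c̄ = (4 + 0 + 4 + 2 + 3 + 3 + 3 + 6 + 3 + 4 + 8 + 3 + 2 + 4 + 5 + 5 + 4 + 1 + 7 + 2 + 0) / 21 = 73 / 21 = 3.4762
UCL = c̄ + 3√c̄ = 3.4762 + 3 × √3.4762 = 3.4762 + 3 × 1.8645 = 9.0696

9.070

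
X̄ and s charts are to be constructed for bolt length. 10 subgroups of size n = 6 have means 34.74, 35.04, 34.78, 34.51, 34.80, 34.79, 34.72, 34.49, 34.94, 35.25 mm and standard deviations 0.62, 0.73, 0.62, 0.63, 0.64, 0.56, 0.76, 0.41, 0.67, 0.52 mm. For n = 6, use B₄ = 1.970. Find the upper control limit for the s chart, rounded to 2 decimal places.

1.21

s̄ = (0.62 + 0.73 + 0.62 + 0.63 + 0.64 + 0.56 + 0.76 + 0.41 + 0.67 + 0.52) / 10 = 0.6160
UCL_s = B₄·s̄ = 1.970 × 0.6160 = 1.2135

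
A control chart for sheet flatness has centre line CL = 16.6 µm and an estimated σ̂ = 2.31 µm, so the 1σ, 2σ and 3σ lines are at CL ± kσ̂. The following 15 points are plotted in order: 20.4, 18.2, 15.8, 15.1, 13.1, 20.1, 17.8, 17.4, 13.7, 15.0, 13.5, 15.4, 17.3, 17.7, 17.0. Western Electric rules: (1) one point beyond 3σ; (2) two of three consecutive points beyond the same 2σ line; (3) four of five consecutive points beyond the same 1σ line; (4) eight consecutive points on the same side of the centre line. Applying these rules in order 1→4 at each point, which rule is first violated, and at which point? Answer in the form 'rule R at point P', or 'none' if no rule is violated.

none

Zone of each point (C = within 1σ̂, B = 1σ̂–2σ̂, A = 2σ̂–3σ̂, * = beyond 3σ̂; sign = side of CL): 1:+B, 2:+C, 3:-C, 4:-C, 5:-B, 6:+B, 7:+C, 8:+C, 9:-B, 10:-C, 11:-B, 12:-C, 13:+C, 14:+C, 15:+C
No rule fires across all 15 points.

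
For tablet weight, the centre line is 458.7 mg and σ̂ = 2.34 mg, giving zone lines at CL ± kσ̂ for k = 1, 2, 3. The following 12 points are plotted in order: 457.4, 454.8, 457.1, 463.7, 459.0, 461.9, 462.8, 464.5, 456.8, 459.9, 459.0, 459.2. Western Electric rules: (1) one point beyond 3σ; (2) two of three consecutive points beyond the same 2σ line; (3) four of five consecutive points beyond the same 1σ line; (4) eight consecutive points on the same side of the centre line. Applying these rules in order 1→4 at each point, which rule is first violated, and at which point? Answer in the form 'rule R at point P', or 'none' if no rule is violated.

Zone of each point (C = within 1σ̂, B = 1σ̂–2σ̂, A = 2σ̂–3σ̂, * = beyond 3σ̂; sign = side of CL): 1:-C, 2:-B, 3:-C, 4:+A, 5:+C, 6:+B, 7:+B, 8:+A, 9:-C, 10:+C, 11:+C, 12:+C
Rule 3 (four of five consecutive points beyond the same 1σ limit) is satisfied at point 8.

rule 3 at point 8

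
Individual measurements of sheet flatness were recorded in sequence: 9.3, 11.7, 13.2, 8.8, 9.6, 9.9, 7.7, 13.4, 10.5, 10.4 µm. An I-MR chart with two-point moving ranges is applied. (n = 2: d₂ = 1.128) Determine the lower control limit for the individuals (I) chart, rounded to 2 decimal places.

X̄ = (9.3 + 11.7 + 13.2 + 8.8 + 9.6 + 9.9 + 7.7 + 13.4 + 10.5 + 10.4) / 10 = 10.4500
Moving ranges: 2.4, 1.5, 4.4, 0.8, 0.3, 2.2, 5.7, 2.9, 0.1; M̄R̄ = 20.3000 / 9 = 2.2556
LCL = X̄ − 3·M̄R̄/d₂ = 10.4500 − 3 × 2.2556 / 1.128 = 4.4512

4.45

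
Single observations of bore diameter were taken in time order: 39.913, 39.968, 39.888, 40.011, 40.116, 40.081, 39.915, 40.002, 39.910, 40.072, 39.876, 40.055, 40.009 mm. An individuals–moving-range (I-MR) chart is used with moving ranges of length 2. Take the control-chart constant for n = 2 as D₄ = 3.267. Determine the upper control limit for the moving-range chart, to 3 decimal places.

Moving ranges: 0.055, 0.080, 0.123, 0.105, 0.035, 0.166, 0.087, 0.092, 0.162, 0.196, 0.179, 0.046; M̄R̄ = 1.3260 / 12 = 0.1105
UCL_MR = D₄·M̄R̄ = 3.267 × 0.1105 = 0.3610

0.361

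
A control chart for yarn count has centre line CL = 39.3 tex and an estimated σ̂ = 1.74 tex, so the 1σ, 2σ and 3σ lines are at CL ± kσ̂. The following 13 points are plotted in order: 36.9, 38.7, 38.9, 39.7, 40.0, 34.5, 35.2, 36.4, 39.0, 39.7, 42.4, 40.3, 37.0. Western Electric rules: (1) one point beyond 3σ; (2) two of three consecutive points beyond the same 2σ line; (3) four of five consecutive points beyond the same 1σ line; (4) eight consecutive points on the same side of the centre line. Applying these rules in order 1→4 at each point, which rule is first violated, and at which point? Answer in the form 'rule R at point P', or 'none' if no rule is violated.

Zone of each point (C = within 1σ̂, B = 1σ̂–2σ̂, A = 2σ̂–3σ̂, * = beyond 3σ̂; sign = side of CL): 1:-B, 2:-C, 3:-C, 4:+C, 5:+C, 6:-A, 7:-A, 8:-B, 9:-C, 10:+C, 11:+B, 12:+C, 13:-B
Rule 2 (two of three consecutive points beyond the same 2σ limit) is satisfied at point 7.

rule 2 at point 7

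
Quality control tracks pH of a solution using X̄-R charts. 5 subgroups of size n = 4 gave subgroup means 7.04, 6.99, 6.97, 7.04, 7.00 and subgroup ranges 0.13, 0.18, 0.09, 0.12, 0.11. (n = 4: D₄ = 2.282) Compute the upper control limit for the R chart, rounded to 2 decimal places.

0.29

R̄ = (0.13 + 0.18 + 0.09 + 0.12 + 0.11) / 5 = 0.6300 / 5 = 0.1260
UCL_R = D₄·R̄ = 2.282 × 0.1260 = 0.2875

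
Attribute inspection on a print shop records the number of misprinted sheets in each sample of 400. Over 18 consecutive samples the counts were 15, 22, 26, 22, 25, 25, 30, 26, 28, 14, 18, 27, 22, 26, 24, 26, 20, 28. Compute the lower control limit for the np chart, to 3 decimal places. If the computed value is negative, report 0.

p̄ = Σdᵢ / (k·n) = 424 / (18 × 400) = 0.05889
LCL = np̄ − 3·√(np̄(1−p̄)) = 23.5556 − 3 × 4.7083 = 9.4306

9.431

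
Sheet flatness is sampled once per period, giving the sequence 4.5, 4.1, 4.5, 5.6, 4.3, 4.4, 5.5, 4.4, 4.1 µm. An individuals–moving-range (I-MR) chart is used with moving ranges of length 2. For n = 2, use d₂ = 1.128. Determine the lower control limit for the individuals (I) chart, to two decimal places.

2.67

X̄ = (4.5 + 4.1 + 4.5 + 5.6 + 4.3 + 4.4 + 5.5 + 4.4 + 4.1) / 9 = 4.6000
Moving ranges: 0.4, 0.4, 1.1, 1.3, 0.1, 1.1, 1.1, 0.3; M̄R̄ = 5.8000 / 8 = 0.7250
LCL = X̄ − 3·M̄R̄/d₂ = 4.6000 − 3 × 0.7250 / 1.128 = 2.6718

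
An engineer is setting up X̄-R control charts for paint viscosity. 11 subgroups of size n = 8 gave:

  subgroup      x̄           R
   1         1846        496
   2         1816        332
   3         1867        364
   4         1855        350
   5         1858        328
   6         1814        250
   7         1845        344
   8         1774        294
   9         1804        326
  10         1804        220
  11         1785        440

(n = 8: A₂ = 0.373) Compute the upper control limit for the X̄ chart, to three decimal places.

X̄̄ = (1846 + 1816 + 1867 + 1855 + 1858 + 1814 + 1845 + 1774 + 1804 + 1804 + 1785) / 11 = 20068.0000 / 11 = 1824.3636
R̄ = (496 + 332 + 364 + 350 + 328 + 250 + 344 + 294 + 326 + 220 + 440) / 11 = 3744.0000 / 11 = 340.3636
UCL = X̄̄ + A₂·R̄ = 1824.3636 + 0.373 × 340.3636 = 1951.3193

1951.319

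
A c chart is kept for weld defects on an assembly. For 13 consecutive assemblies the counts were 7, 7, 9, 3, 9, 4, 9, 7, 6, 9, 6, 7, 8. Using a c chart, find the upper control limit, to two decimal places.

14.94

c̄ = (7 + 7 + 9 + 3 + 9 + 4 + 9 + 7 + 6 + 9 + 6 + 7 + 8) / 13 = 91 / 13 = 7.0000
UCL = c̄ + 3√c̄ = 7.0000 + 3 × √7.0000 = 7.0000 + 3 × 2.6458 = 14.9373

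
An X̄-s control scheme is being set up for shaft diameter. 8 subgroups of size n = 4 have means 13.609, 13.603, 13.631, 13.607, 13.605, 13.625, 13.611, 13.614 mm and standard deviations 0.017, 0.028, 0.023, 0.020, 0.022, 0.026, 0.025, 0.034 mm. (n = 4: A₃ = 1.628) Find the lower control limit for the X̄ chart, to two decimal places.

13.57

X̄̄ = (13.609 + 13.603 + 13.631 + 13.607 + 13.605 + 13.625 + 13.611 + 13.614) / 8 = 13.6131
s̄ = (0.017 + 0.028 + 0.023 + 0.020 + 0.022 + 0.026 + 0.025 + 0.034) / 8 = 0.0244
LCL = X̄̄ − A₃·s̄ = 13.6131 − 1.628 × 0.0244 = 13.5734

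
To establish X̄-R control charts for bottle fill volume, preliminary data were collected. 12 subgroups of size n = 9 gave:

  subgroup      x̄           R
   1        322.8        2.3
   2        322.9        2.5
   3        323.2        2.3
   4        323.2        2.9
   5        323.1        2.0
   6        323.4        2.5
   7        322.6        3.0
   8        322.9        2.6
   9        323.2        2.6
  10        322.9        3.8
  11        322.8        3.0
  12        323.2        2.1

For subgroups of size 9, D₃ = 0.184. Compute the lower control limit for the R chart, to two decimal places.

0.48

R̄ = (2.3 + 2.5 + 2.3 + 2.9 + 2.0 + 2.5 + 3.0 + 2.6 + 2.6 + 3.8 + 3.0 + 2.1) / 12 = 31.6000 / 12 = 2.6333
LCL_R = D₃·R̄ = 0.184 × 2.6333 = 0.4845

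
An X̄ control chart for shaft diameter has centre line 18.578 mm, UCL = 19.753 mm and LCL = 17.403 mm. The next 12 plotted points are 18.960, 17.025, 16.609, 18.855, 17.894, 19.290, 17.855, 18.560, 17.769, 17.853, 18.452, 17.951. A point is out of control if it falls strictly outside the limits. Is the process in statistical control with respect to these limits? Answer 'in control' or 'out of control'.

out of control

Compare each point to [17.403, 19.753]: sample 2 = 17.025 < LCL; sample 3 = 16.609 < LCL.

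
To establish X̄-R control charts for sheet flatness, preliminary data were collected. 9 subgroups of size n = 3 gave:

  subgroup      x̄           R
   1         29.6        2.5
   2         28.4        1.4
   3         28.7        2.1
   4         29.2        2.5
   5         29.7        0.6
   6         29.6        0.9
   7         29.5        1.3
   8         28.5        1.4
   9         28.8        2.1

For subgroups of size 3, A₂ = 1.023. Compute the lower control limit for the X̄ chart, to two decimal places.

27.43

X̄̄ = (29.6 + 28.4 + 28.7 + 29.2 + 29.7 + 29.6 + 29.5 + 28.5 + 28.8) / 9 = 262.0000 / 9 = 29.1111
R̄ = (2.5 + 1.4 + 2.1 + 2.5 + 0.6 + 0.9 + 1.3 + 1.4 + 2.1) / 9 = 14.8000 / 9 = 1.6444
LCL = X̄̄ − A₂·R̄ = 29.1111 − 1.023 × 1.6444 = 27.4288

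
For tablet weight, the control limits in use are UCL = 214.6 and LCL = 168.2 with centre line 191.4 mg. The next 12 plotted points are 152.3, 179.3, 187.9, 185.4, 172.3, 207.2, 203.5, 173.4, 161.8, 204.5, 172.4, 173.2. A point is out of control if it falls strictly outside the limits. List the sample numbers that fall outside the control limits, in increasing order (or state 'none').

Compare each point to [168.2, 214.6]: sample 1 = 152.3 < LCL; sample 9 = 161.8 < LCL.

1, 9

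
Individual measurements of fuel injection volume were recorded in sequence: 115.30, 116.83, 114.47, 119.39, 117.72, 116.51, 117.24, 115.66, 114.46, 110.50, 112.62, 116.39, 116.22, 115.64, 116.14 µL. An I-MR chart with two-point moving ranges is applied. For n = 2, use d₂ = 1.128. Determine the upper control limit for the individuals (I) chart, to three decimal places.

120.669

X̄ = (115.30 + 116.83 + 114.47 + 119.39 + 117.72 + 116.51 + 117.24 + 115.66 + 114.46 + 110.50 + 112.62 + 116.39 + 116.22 + 115.64 + 116.14) / 15 = 115.6727
Moving ranges: 1.53, 2.36, 4.92, 1.67, 1.21, 0.73, 1.58, 1.20, 3.96, 2.12, 3.77, 0.17, 0.58, 0.50; M̄R̄ = 26.3000 / 14 = 1.8786
UCL = X̄ + 3·M̄R̄/d₂ = 115.6727 + 3 × 1.8786 / 1.128 = 120.6689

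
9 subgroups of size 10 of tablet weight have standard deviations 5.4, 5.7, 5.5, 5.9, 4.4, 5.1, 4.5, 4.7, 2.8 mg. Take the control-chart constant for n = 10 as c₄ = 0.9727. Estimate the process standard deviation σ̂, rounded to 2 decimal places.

5.03

s̄ = (5.4 + 5.7 + 5.5 + 5.9 + 4.4 + 5.1 + 4.5 + 4.7 + 2.8) / 9 = 4.8889
σ̂ = s̄ / c₄ = 4.8889 / 0.9727 = 5.0261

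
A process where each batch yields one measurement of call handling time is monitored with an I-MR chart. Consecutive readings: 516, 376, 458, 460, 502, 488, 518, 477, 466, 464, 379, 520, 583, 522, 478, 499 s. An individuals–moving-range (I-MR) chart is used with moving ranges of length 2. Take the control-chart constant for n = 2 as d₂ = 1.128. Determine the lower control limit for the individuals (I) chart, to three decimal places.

343.504

X̄ = (516 + 376 + 458 + 460 + 502 + 488 + 518 + 477 + 466 + 464 + 379 + 520 + 583 + 522 + 478 + 499) / 16 = 481.6250
Moving ranges: 140, 82, 2, 42, 14, 30, 41, 11, 2, 85, 141, 63, 61, 44, 21; M̄R̄ = 779.0000 / 15 = 51.9333
LCL = X̄ − 3·M̄R̄/d₂ = 481.6250 − 3 × 51.9333 / 1.128 = 343.5044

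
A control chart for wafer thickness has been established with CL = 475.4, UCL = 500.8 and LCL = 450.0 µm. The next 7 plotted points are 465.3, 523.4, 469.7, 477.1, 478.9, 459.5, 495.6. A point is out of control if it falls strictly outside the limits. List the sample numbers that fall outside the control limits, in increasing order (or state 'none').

Compare each point to [450.0, 500.8]: sample 2 = 523.4 > UCL.

2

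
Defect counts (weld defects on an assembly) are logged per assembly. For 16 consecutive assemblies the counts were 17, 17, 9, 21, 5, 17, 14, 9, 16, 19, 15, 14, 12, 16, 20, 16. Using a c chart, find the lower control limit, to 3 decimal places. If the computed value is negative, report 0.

3.266

c̄ = (17 + 17 + 9 + 21 + 5 + 17 + 14 + 9 + 16 + 19 + 15 + 14 + 12 + 16 + 20 + 16) / 16 = 237 / 16 = 14.8125
LCL = c̄ − 3√c̄ = 14.8125 − 3 × 3.8487 = 3.2664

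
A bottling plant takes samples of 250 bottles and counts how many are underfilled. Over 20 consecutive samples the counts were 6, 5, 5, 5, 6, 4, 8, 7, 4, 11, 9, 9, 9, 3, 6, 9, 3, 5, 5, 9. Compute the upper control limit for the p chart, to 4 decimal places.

p̄ = Σdᵢ / (k·n) = 128 / (20 × 250) = 0.02560
UCL = p̄ + 3·√(p̄(1−p̄)/n) = 0.02560 + 3 × √(0.02560×0.97440/250) = 0.02560 + 3 × 0.00999 = 0.05557

0.0556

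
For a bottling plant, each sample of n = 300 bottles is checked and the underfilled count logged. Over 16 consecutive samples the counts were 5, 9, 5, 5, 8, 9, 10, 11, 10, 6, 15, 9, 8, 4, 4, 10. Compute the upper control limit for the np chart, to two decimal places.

16.37

p̄ = Σdᵢ / (k·n) = 128 / (16 × 300) = 0.02667
UCL = np̄ + 3·√(np̄(1−p̄)) = 8.0000 + 3 × √(8.0000×0.97333) = 8.0000 + 3 × 2.7905 = 16.3714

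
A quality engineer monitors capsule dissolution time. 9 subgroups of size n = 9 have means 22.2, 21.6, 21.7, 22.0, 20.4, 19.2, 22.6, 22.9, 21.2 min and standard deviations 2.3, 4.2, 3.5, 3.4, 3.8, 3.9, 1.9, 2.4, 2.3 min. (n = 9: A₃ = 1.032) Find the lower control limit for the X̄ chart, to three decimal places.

18.357

X̄̄ = (22.2 + 21.6 + 21.7 + 22.0 + 20.4 + 19.2 + 22.6 + 22.9 + 21.2) / 9 = 21.5333
s̄ = (2.3 + 4.2 + 3.5 + 3.4 + 3.8 + 3.9 + 1.9 + 2.4 + 2.3) / 9 = 3.0778
LCL = X̄̄ − A₃·s̄ = 21.5333 − 1.032 × 3.0778 = 18.3571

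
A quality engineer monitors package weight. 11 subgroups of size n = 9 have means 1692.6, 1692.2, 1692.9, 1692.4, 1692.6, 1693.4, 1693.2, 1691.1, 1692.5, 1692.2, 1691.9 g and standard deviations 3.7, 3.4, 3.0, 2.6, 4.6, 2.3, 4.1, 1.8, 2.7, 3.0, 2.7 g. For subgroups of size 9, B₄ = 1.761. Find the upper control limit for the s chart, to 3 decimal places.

s̄ = (3.7 + 3.4 + 3.0 + 2.6 + 4.6 + 2.3 + 4.1 + 1.8 + 2.7 + 3.0 + 2.7) / 11 = 3.0818
UCL_s = B₄·s̄ = 1.761 × 3.0818 = 5.4271

5.427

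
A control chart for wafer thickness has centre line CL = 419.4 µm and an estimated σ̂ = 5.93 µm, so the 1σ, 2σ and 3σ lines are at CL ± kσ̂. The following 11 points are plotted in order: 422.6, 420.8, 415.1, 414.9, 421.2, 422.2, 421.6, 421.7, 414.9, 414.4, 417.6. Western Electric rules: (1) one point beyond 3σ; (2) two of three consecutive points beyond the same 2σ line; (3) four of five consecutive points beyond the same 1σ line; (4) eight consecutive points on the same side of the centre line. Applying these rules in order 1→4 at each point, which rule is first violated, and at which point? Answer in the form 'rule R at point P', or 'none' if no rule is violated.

none

Zone of each point (C = within 1σ̂, B = 1σ̂–2σ̂, A = 2σ̂–3σ̂, * = beyond 3σ̂; sign = side of CL): 1:+C, 2:+C, 3:-C, 4:-C, 5:+C, 6:+C, 7:+C, 8:+C, 9:-C, 10:-C, 11:-C
No rule fires across all 11 points.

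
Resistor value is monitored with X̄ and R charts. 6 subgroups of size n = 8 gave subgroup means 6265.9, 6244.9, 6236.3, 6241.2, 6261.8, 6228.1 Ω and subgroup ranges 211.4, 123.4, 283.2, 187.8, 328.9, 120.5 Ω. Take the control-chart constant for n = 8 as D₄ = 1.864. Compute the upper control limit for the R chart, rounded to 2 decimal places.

389.95

R̄ = (211.4 + 123.4 + 283.2 + 187.8 + 328.9 + 120.5) / 6 = 1255.2000 / 6 = 209.2000
UCL_R = D₄·R̄ = 1.864 × 209.2000 = 389.9488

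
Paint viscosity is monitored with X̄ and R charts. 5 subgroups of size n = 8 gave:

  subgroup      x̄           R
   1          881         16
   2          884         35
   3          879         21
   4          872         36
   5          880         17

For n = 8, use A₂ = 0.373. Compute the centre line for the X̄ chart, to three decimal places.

X̄̄ = (881 + 884 + 879 + 872 + 880) / 5 = 4396.0000 / 5 = 879.2000
CL = X̄̄ = 879.2000

879.200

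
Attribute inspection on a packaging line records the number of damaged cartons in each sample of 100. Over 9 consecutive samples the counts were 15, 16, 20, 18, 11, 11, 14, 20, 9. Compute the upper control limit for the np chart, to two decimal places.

25.57

p̄ = Σdᵢ / (k·n) = 134 / (9 × 100) = 0.14889
UCL = np̄ + 3·√(np̄(1−p̄)) = 14.8889 + 3 × √(14.8889×0.85111) = 14.8889 + 3 × 3.5598 = 25.5683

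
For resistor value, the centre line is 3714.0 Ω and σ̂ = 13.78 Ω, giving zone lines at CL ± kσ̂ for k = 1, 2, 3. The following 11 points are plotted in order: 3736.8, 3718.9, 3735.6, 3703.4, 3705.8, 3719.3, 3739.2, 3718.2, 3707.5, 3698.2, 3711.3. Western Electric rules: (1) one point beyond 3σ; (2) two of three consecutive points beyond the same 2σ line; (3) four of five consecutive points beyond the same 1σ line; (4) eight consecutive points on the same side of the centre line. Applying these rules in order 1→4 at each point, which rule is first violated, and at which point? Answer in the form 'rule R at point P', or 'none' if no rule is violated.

none

Zone of each point (C = within 1σ̂, B = 1σ̂–2σ̂, A = 2σ̂–3σ̂, * = beyond 3σ̂; sign = side of CL): 1:+B, 2:+C, 3:+B, 4:-C, 5:-C, 6:+C, 7:+B, 8:+C, 9:-C, 10:-B, 11:-C
No rule fires across all 11 points.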